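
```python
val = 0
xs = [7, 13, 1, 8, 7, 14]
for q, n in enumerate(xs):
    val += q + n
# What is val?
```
Trace:
  val=0
  val=7, q=0, n=7
  val=21, q=1, n=13
  val=24, q=2, n=1
  val=35, q=3, n=8
  val=46, q=4, n=7
  val=65, q=5, n=14

Final answer: 65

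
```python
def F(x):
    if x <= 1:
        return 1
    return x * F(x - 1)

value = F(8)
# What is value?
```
Call trace:
F(x=8)
  F(x=7)
    F(x=6)
      F(x=5)
        F(x=4)
          F(x=3)
            F(x=2)
              F(x=1)
              -> return 1
            -> return 2
          -> return 6
        -> return 24
      -> return 120
    -> return 720
  -> return 5040
-> return 40320

Final answer: 40320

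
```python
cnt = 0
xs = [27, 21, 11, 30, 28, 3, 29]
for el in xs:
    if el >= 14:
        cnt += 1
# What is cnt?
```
Trace:
  cnt=0
  cnt=1, el=27
  cnt=2, el=21
  cnt=2, el=11
  cnt=3, el=30
  cnt=4, el=28
  cnt=4, el=3
  cnt=5, el=29

Final answer: 5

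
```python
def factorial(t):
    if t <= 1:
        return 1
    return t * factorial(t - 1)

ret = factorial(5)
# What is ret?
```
Call trace:
factorial(t=5)
  factorial(t=4)
    factorial(t=3)
      factorial(t=2)
        factorial(t=1)
        -> return 1
      -> return 2
    -> return 6
  -> return 24
-> return 120

Final answer: 120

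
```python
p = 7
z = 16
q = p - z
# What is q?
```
Trace:
  p=7
  p=7, z=16
  p=7, z=16, q=-9

Final answer: -9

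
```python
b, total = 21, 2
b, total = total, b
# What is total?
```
Trace:
  b=21, total=2
  b=2, total=21

Final answer: 21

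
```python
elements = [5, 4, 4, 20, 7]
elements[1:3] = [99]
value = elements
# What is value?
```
Trace:
  elements=[5, 4, 4, 20, 7]
  elements=[5, 99, 20, 7]
  elements=[5, 99, 20, 7], value=[5, 99, 20, 7]

Final answer: [5, 99, 20, 7]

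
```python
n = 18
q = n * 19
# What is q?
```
Trace:
  n=18
  n=18, q=342

Final answer: 342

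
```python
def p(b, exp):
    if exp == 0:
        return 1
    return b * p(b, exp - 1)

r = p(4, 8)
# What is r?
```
Call trace:
p(b=4, exp=8)
  p(b=4, exp=7)
    p(b=4, exp=6)
      p(b=4, exp=5)
        p(b=4, exp=4)
          p(b=4, exp=3)
            p(b=4, exp=2)
              p(b=4, exp=1)
                p(b=4, exp=0)
                -> return 1
              -> return 4
            -> return 16
          -> return 64
        -> return 256
      -> return 1024
    -> return 4096
  -> return 16384
-> return 65536

Final answer: 65536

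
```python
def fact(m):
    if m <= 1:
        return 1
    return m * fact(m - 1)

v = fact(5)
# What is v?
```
Call trace:
fact(m=5)
  fact(m=4)
    fact(m=3)
      fact(m=2)
        fact(m=1)
        -> return 1
      -> return 2
    -> return 6
  -> return 24
-> return 120

Final answer: 120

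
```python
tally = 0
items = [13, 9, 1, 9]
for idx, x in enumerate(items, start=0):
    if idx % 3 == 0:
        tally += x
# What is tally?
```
Trace:
  tally=0
  tally=13, idx=0, x=13
  tally=13, idx=1, x=9
  tally=13, idx=2, x=1
  tally=22, idx=3, x=9

Final answer: 22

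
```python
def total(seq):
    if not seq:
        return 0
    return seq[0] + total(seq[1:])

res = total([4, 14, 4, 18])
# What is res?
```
Call trace:
total(seq=[4, 14, 4, 18])
  total(seq=[14, 4, 18])
    total(seq=[4, 18])
      total(seq=[18])
        total(seq=[])
        -> return 0
      -> return 18
    -> return 22
  -> return 36
-> return 40

Final answer: 40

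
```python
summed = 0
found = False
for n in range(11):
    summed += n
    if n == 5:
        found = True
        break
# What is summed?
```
Trace:
  summed=0
  summed=0, found=False
  summed=0, found=False, n=0
  summed=1, found=False, n=1
  summed=3, found=False, n=2
  summed=6, found=False, n=3
  summed=10, found=False, n=4
  summed=15, found=True, n=5

Final answer: 15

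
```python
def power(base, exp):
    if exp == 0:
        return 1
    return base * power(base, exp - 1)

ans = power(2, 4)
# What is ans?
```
Call trace:
power(base=2, exp=4)
  power(base=2, exp=3)
    power(base=2, exp=2)
      power(base=2, exp=1)
        power(base=2, exp=0)
        -> return 1
      -> return 2
    -> return 4
  -> return 8
-> return 16

Final answer: 16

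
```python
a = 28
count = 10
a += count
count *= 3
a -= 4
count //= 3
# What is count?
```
Trace:
  a=28
  a=28, count=10
  a=38, count=10
  a=38, count=30
  a=34, count=30
  a=34, count=10

Final answer: 10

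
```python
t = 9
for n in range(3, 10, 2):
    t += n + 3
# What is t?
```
Trace:
  t=9
  t=15, n=3
  t=23, n=5
  t=33, n=7
  t=45, n=9

Final answer: 45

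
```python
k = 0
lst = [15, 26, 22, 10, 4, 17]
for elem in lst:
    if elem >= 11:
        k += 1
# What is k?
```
Trace:
  k=0
  k=1, elem=15
  k=2, elem=26
  k=3, elem=22
  k=3, elem=10
  k=3, elem=4
  k=4, elem=17

Final answer: 4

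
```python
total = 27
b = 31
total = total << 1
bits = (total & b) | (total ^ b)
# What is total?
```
Trace:
  total=27
  total=27, b=31
  total=54, b=31
  total=54, b=31, bits=63

Final answer: 54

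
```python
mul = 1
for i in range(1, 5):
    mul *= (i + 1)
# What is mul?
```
Trace:
  mul=1
  mul=2, i=1
  mul=6, i=2
  mul=24, i=3
  mul=120, i=4

Final answer: 120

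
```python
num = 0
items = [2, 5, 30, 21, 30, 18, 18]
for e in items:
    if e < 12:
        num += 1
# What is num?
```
Trace:
  num=0
  num=1, e=2
  num=2, e=5
  num=2, e=30
  num=2, e=21
  num=2, e=30
  num=2, e=18
  num=2, e=18

Final answer: 2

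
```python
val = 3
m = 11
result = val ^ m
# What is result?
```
Trace:
  val=3
  val=3, m=11
  val=3, m=11, result=8

Final answer: 8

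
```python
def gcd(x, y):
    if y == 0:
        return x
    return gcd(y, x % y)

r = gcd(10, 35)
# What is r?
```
Call trace:
gcd(x=10, y=35)
  gcd(x=35, y=10)
    gcd(x=10, y=5)
      gcd(x=5, y=0)
      -> return 5
    -> return 5
  -> return 5
-> return 5

Final answer: 5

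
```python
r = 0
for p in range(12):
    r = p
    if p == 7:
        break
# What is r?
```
Trace:
  r=0
  r=0, p=0
  r=1, p=1
  r=2, p=2
  r=3, p=3
  r=4, p=4
  r=5, p=5
  r=6, p=6
  r=7, p=7

Final answer: 7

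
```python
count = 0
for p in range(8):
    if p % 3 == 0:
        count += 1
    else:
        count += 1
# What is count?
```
Trace:
  count=0
  count=1, p=0
  count=2, p=1
  count=3, p=2
  count=4, p=3
  count=5, p=4
  count=6, p=5
  count=7, p=6
  count=8, p=7

Final answer: 8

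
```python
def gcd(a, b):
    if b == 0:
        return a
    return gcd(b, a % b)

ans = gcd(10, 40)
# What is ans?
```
Call trace:
gcd(a=10, b=40)
  gcd(a=40, b=10)
    gcd(a=10, b=0)
    -> return 10
  -> return 10
-> return 10

Final answer: 10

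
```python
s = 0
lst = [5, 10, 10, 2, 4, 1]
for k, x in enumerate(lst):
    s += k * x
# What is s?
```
Trace:
  s=0
  s=0, k=0, x=5
  s=10, k=1, x=10
  s=30, k=2, x=10
  s=36, k=3, x=2
  s=52, k=4, x=4
  s=57, k=5, x=1

Final answer: 57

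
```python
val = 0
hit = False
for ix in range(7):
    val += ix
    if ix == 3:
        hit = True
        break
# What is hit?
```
Trace:
  val=0
  val=0, hit=False
  val=0, hit=False, ix=0
  val=1, hit=False, ix=1
  val=3, hit=False, ix=2
  val=6, hit=True, ix=3

Final answer: True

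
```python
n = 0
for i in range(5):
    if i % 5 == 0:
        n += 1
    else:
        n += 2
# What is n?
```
Trace:
  n=0
  n=1, i=0
  n=3, i=1
  n=5, i=2
  n=7, i=3
  n=9, i=4

Final answer: 9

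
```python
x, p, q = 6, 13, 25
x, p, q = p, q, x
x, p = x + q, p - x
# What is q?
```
Trace:
  x=6, p=13, q=25
  x=13, p=25, q=6
  x=19, p=12, q=6

Final answer: 6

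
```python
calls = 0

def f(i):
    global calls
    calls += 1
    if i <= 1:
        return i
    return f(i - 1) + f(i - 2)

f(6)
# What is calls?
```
Call trace (a repeated sub-call is expanded the first time; later identical calls just restate its return value):
f(i=6)
  f(i=5)
    f(i=4)
      f(i=3)
        f(i=2)
          f(i=1)
          -> return 1
          f(i=0)
          -> return 0
        -> return 1
        f(i=1)
        -> return 1
      -> return 2
      f(i=2) -> return 1  (same call as traced above)
    -> return 3
    f(i=3) -> return 2  (same call as traced above)
  -> return 5
  f(i=4) -> return 3  (same call as traced above)
-> return 8

calls is incremented once per call, so count the calls in each subtree. Let C(i) = number of calls made by f(i).
C(0) = C(1) = 1 (base case, no recursion); C(i) = 1 + C(i - 1) + C(i - 2) otherwise.
C(2) = 1 + C(1) + C(0) = 1 + 1 + 1 = 3
C(3) = 1 + C(2) + C(1) = 1 + 3 + 1 = 5
C(4) = 1 + C(3) + C(2) = 1 + 5 + 3 = 9
C(5) = 1 + C(4) + C(3) = 1 + 9 + 5 = 15
C(6) = 1 + C(5) + C(4) = 1 + 15 + 9 = 25
calls = C(6) = 25

Final answer: 25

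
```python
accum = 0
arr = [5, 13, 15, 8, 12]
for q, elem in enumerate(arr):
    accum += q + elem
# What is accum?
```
Trace:
  accum=0
  accum=5, q=0, elem=5
  accum=19, q=1, elem=13
  accum=36, q=2, elem=15
  accum=47, q=3, elem=8
  accum=63, q=4, elem=12

Final answer: 63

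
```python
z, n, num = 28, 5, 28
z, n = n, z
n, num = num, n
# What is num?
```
Trace:
  z=28, n=5, num=28
  z=5, n=28, num=28
  z=5, n=28, num=28

Final answer: 28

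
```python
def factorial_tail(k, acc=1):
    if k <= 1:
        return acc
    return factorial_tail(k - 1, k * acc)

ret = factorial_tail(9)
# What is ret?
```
Call trace:
factorial_tail(k=9, acc=1)
  factorial_tail(k=8, acc=9)
    factorial_tail(k=7, acc=72)
      factorial_tail(k=6, acc=504)
        factorial_tail(k=5, acc=3024)
          factorial_tail(k=4, acc=15120)
            factorial_tail(k=3, acc=60480)
              factorial_tail(k=2, acc=181440)
                factorial_tail(k=1, acc=362880)
                -> return 362880
              -> return 362880
            -> return 362880
          -> return 362880
        -> return 362880
      -> return 362880
    -> return 362880
  -> return 362880
-> return 362880

Final answer: 362880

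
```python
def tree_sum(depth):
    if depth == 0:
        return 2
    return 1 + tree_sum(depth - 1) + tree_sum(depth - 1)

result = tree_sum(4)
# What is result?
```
Call trace (a repeated sub-call is expanded the first time; later identical calls just restate its return value):
tree_sum(depth=4)
  tree_sum(depth=3)
    tree_sum(depth=2)
      tree_sum(depth=1)
        tree_sum(depth=0)
        -> return 2
        tree_sum(depth=0)
        -> return 2
      -> return 5
      tree_sum(depth=1) -> return 5  (same call as traced above)
    -> return 11
    tree_sum(depth=2) -> return 11  (same call as traced above)
  -> return 23
  tree_sum(depth=3) -> return 23  (same call as traced above)
-> return 47

Final answer: 47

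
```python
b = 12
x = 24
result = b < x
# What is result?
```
Trace:
  b=12
  b=12, x=24
  b=12, x=24, result=True

Final answer: True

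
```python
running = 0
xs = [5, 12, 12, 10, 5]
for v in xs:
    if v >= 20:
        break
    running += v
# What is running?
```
Trace:
  running=0
  running=5, v=5
  running=17, v=12
  running=29, v=12
  running=39, v=10
  running=44, v=5

Final answer: 44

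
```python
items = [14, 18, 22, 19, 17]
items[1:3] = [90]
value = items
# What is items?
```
Trace:
  items=[14, 18, 22, 19, 17]
  items=[14, 90, 19, 17]
  items=[14, 90, 19, 17], value=[14, 90, 19, 17]

Final answer: [14, 90, 19, 17]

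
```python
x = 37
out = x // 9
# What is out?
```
Trace:
  x=37
  x=37, out=4

Final answer: 4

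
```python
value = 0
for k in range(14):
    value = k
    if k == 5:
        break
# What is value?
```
Trace:
  value=0
  value=0, k=0
  value=1, k=1
  value=2, k=2
  value=3, k=3
  value=4, k=4
  value=5, k=5

Final answer: 5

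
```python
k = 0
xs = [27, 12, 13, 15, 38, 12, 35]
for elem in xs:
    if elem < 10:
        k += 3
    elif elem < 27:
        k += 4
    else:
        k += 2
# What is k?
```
Trace:
  k=0
  k=2, elem=27
  k=6, elem=12
  k=10, elem=13
  k=14, elem=15
  k=16, elem=38
  k=20, elem=12
  k=22, elem=35

Final answer: 22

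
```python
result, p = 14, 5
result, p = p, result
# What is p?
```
Trace:
  result=14, p=5
  result=5, p=14

Final answer: 14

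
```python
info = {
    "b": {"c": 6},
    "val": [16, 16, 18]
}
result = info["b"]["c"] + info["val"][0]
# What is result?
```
Trace:
  info={'b': {'c': 6}, 'val': [16, 16, 18]}
  info={'b': {'c': 6}, 'val': [16, 16, 18]}, result=22

Final answer: 22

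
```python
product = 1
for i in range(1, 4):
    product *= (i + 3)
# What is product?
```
Trace:
  product=1
  product=4, i=1
  product=20, i=2
  product=120, i=3

Final answer: 120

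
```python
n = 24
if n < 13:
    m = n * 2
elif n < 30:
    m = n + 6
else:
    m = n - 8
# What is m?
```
Trace:
  n=24
  n=24, m=30

Final answer: 30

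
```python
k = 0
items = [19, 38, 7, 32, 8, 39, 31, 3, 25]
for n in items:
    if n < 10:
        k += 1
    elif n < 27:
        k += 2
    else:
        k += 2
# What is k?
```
Trace:
  k=0
  k=2, n=19
  k=4, n=38
  k=5, n=7
  k=7, n=32
  k=8, n=8
  k=10, n=39
  k=12, n=31
  k=13, n=3
  k=15, n=25

Final answer: 15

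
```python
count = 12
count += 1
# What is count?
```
Trace:
  count=12
  count=13

Final answer: 13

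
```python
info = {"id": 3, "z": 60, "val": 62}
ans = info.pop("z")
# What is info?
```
Trace:
  info={'id': 3, 'z': 60, 'val': 62}
  info={'id': 3, 'val': 62}, ans=60

Final answer: {'id': 3, 'val': 62}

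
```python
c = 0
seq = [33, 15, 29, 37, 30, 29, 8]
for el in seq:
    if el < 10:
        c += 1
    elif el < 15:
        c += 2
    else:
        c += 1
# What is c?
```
Trace:
  c=0
  c=1, el=33
  c=2, el=15
  c=3, el=29
  c=4, el=37
  c=5, el=30
  c=6, el=29
  c=7, el=8

Final answer: 7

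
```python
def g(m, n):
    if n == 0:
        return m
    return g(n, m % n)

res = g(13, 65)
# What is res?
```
Call trace:
g(m=13, n=65)
  g(m=65, n=13)
    g(m=13, n=0)
    -> return 13
  -> return 13
-> return 13

Final answer: 13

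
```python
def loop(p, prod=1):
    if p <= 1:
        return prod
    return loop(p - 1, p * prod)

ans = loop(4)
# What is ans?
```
Call trace:
loop(p=4, prod=1)
  loop(p=3, prod=4)
    loop(p=2, prod=12)
      loop(p=1, prod=24)
      -> return 24
    -> return 24
  -> return 24
-> return 24

Final answer: 24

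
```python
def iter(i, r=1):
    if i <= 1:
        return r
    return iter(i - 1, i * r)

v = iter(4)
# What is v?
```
Call trace:
iter(i=4, r=1)
  iter(i=3, r=4)
    iter(i=2, r=12)
      iter(i=1, r=24)
      -> return 24
    -> return 24
  -> return 24
-> return 24

Final answer: 24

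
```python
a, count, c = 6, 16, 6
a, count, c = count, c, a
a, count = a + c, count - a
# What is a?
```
Trace:
  a=6, count=16, c=6
  a=16, count=6, c=6
  a=22, count=-10, c=6

Final answer: 22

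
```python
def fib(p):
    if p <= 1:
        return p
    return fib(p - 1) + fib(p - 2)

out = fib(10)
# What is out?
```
Call trace (a repeated sub-call is expanded the first time; later identical calls just restate its return value):
fib(p=10)
  fib(p=9)
    fib(p=8)
      fib(p=7)
        fib(p=6)
          fib(p=5)
            fib(p=4)
              fib(p=3)
                fib(p=2)
                  fib(p=1)
                  -> return 1
                  fib(p=0)
                  -> return 0
                -> return 1
                fib(p=1)
                -> return 1
              -> return 2
              fib(p=2) -> return 1  (same call as traced above)
            -> return 3
            fib(p=3) -> return 2  (same call as traced above)
          -> return 5
          fib(p=4) -> return 3  (same call as traced above)
        -> return 8
        fib(p=5) -> return 5  (same call as traced above)
      -> return 13
      fib(p=6) -> return 8  (same call as traced above)
    -> return 21
    fib(p=7) -> return 13  (same call as traced above)
  -> return 34
  fib(p=8) -> return 21  (same call as traced above)
-> return 55

Final answer: 55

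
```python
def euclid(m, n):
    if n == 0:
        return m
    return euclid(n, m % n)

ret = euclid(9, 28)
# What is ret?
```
Call trace:
euclid(m=9, n=28)
  euclid(m=28, n=9)
    euclid(m=9, n=1)
      euclid(m=1, n=0)
      -> return 1
    -> return 1
  -> return 1
-> return 1

Final answer: 1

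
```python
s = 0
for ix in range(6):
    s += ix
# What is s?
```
Trace:
  s=0
  s=0, ix=0
  s=1, ix=1
  s=3, ix=2
  s=6, ix=3
  s=10, ix=4
  s=15, ix=5

Final answer: 15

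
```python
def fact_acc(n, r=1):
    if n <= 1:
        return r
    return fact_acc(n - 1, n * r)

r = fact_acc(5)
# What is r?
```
Call trace:
fact_acc(n=5, r=1)
  fact_acc(n=4, r=5)
    fact_acc(n=3, r=20)
      fact_acc(n=2, r=60)
        fact_acc(n=1, r=120)
        -> return 120
      -> return 120
    -> return 120
  -> return 120
-> return 120

Final answer: 120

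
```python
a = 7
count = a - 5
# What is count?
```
Trace:
  a=7
  a=7, count=2

Final answer: 2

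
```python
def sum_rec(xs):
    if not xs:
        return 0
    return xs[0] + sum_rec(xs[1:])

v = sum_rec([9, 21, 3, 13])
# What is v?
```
Call trace:
sum_rec(xs=[9, 21, 3, 13])
  sum_rec(xs=[21, 3, 13])
    sum_rec(xs=[3, 13])
      sum_rec(xs=[13])
        sum_rec(xs=[])
        -> return 0
      -> return 13
    -> return 16
  -> return 37
-> return 46

Final answer: 46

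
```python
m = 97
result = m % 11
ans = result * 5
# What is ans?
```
Trace:
  m=97
  m=97, result=9
  m=97, result=9, ans=45

Final answer: 45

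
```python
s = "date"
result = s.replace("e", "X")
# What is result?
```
Trace:
  s='date'
  s='date', result='datX'

Final answer: 'datX'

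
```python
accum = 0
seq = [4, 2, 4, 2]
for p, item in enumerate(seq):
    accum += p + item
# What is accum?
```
Trace:
  accum=0
  accum=4, p=0, item=4
  accum=7, p=1, item=2
  accum=13, p=2, item=4
  accum=18, p=3, item=2

Final answer: 18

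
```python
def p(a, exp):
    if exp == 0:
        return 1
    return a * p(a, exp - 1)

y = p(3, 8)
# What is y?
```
Call trace:
p(a=3, exp=8)
  p(a=3, exp=7)
    p(a=3, exp=6)
      p(a=3, exp=5)
        p(a=3, exp=4)
          p(a=3, exp=3)
            p(a=3, exp=2)
              p(a=3, exp=1)
                p(a=3, exp=0)
                -> return 1
              -> return 3
            -> return 9
          -> return 27
        -> return 81
      -> return 243
    -> return 729
  -> return 2187
-> return 6561

Final answer: 6561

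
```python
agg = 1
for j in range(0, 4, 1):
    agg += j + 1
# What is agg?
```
Trace:
  agg=1
  agg=2, j=0
  agg=4, j=1
  agg=7, j=2
  agg=11, j=3

Final answer: 11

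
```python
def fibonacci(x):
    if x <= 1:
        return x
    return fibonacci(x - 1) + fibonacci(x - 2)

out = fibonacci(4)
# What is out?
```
Call trace (a repeated sub-call is expanded the first time; later identical calls just restate its return value):
fibonacci(x=4)
  fibonacci(x=3)
    fibonacci(x=2)
      fibonacci(x=1)
      -> return 1
      fibonacci(x=0)
      -> return 0
    -> return 1
    fibonacci(x=1)
    -> return 1
  -> return 2
  fibonacci(x=2) -> return 1  (same call as traced above)
-> return 3

Final answer: 3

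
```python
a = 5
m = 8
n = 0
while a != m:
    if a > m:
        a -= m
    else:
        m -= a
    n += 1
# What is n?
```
Trace:
  a=5
  a=5, m=8
  a=5, m=8, n=0
  a=5, m=3, n=1
  a=2, m=3, n=2
  a=2, m=1, n=3
  a=1, m=1, n=4

Final answer: 4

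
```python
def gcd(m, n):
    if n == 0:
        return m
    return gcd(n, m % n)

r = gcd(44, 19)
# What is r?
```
Call trace:
gcd(m=44, n=19)
  gcd(m=19, n=6)
    gcd(m=6, n=1)
      gcd(m=1, n=0)
      -> return 1
    -> return 1
  -> return 1
-> return 1

Final answer: 1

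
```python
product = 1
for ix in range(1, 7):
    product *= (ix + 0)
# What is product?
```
Trace:
  product=1
  product=1, ix=1
  product=2, ix=2
  product=6, ix=3
  product=24, ix=4
  product=120, ix=5
  product=720, ix=6

Final answer: 720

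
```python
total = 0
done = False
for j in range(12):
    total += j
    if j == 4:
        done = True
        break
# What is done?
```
Trace:
  total=0
  total=0, done=False
  total=0, done=False, j=0
  total=1, done=False, j=1
  total=3, done=False, j=2
  total=6, done=False, j=3
  total=10, done=True, j=4

Final answer: True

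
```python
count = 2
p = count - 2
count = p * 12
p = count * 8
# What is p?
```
Trace:
  count=2
  count=2, p=0
  count=0, p=0
  count=0, p=0

Final answer: 0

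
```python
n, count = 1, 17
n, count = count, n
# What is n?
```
Trace:
  n=1, count=17
  n=17, count=1

Final answer: 17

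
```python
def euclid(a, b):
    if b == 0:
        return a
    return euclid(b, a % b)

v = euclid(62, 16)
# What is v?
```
Call trace:
euclid(a=62, b=16)
  euclid(a=16, b=14)
    euclid(a=14, b=2)
      euclid(a=2, b=0)
      -> return 2
    -> return 2
  -> return 2
-> return 2

Final answer: 2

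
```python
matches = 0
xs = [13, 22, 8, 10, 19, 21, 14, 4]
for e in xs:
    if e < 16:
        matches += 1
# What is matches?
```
Trace:
  matches=0
  matches=1, e=13
  matches=1, e=22
  matches=2, e=8
  matches=3, e=10
  matches=3, e=19
  matches=3, e=21
  matches=4, e=14
  matches=5, e=4

Final answer: 5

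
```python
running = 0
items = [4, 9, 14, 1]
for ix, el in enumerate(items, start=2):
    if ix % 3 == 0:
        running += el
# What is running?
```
Trace:
  running=0
  running=0, ix=2, el=4
  running=9, ix=3, el=9
  running=9, ix=4, el=14
  running=9, ix=5, el=1

Final answer: 9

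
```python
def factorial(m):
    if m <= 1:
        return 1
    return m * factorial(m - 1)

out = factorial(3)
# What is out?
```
Call trace:
factorial(m=3)
  factorial(m=2)
    factorial(m=1)
    -> return 1
  -> return 2
-> return 6

Final answer: 6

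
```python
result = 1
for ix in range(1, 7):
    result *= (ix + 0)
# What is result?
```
Trace:
  result=1
  result=1, ix=1
  result=2, ix=2
  result=6, ix=3
  result=24, ix=4
  result=120, ix=5
  result=720, ix=6

Final answer: 720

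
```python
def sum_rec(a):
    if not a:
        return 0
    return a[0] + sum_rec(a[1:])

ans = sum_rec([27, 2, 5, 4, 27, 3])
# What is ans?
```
Call trace:
sum_rec(a=[27, 2, 5, 4, 27, 3])
  sum_rec(a=[2, 5, 4, 27, 3])
    sum_rec(a=[5, 4, 27, 3])
      sum_rec(a=[4, 27, 3])
        sum_rec(a=[27, 3])
          sum_rec(a=[3])
            sum_rec(a=[])
            -> return 0
          -> return 3
        -> return 30
      -> return 34
    -> return 39
  -> return 41
-> return 68

Final answer: 68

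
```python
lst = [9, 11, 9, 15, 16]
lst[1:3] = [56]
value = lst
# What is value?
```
Trace:
  lst=[9, 11, 9, 15, 16]
  lst=[9, 56, 15, 16]
  lst=[9, 56, 15, 16], value=[9, 56, 15, 16]

Final answer: [9, 56, 15, 16]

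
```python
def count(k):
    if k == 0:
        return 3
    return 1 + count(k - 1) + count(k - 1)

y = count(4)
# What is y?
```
Call trace (a repeated sub-call is expanded the first time; later identical calls just restate its return value):
count(k=4)
  count(k=3)
    count(k=2)
      count(k=1)
        count(k=0)
        -> return 3
        count(k=0)
        -> return 3
      -> return 7
      count(k=1) -> return 7  (same call as traced above)
    -> return 15
    count(k=2) -> return 15  (same call as traced above)
  -> return 31
  count(k=3) -> return 31  (same call as traced above)
-> return 63

Final answer: 63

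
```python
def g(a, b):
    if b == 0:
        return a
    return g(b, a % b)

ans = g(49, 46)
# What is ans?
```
Call trace:
g(a=49, b=46)
  g(a=46, b=3)
    g(a=3, b=1)
      g(a=1, b=0)
      -> return 1
    -> return 1
  -> return 1
-> return 1

Final answer: 1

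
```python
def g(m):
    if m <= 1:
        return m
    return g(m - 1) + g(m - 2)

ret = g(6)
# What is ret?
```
Call trace (a repeated sub-call is expanded the first time; later identical calls just restate its return value):
g(m=6)
  g(m=5)
    g(m=4)
      g(m=3)
        g(m=2)
          g(m=1)
          -> return 1
          g(m=0)
          -> return 0
        -> return 1
        g(m=1)
        -> return 1
      -> return 2
      g(m=2) -> return 1  (same call as traced above)
    -> return 3
    g(m=3) -> return 2  (same call as traced above)
  -> return 5
  g(m=4) -> return 3  (same call as traced above)
-> return 8

Final answer: 8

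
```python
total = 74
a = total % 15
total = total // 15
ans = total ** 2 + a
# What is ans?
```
Trace:
  total=74
  total=74, a=14
  total=4, a=14
  total=4, a=14, ans=30

Final answer: 30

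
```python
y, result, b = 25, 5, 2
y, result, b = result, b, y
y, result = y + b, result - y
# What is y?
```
Trace:
  y=25, result=5, b=2
  y=5, result=2, b=25
  y=30, result=-3, b=25

Final answer: 30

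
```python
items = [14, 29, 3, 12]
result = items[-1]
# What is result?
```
Trace:
  items=[14, 29, 3, 12]
  items=[14, 29, 3, 12], result=12

Final answer: 12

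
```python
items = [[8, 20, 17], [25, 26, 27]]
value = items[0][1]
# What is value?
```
Trace:
  items=[[8, 20, 17], [25, 26, 27]]
  items=[[8, 20, 17], [25, 26, 27]], value=20

Final answer: 20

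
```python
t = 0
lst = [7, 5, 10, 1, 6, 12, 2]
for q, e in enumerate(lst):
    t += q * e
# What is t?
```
Trace:
  t=0
  t=0, q=0, e=7
  t=5, q=1, e=5
  t=25, q=2, e=10
  t=28, q=3, e=1
  t=52, q=4, e=6
  t=112, q=5, e=12
  t=124, q=6, e=2

Final answer: 124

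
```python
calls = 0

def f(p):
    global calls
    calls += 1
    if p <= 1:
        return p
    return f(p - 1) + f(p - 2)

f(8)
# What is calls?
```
Call trace (a repeated sub-call is expanded the first time; later identical calls just restate its return value):
f(p=8)
  f(p=7)
    f(p=6)
      f(p=5)
        f(p=4)
          f(p=3)
            f(p=2)
              f(p=1)
              -> return 1
              f(p=0)
              -> return 0
            -> return 1
            f(p=1)
            -> return 1
          -> return 2
          f(p=2) -> return 1  (same call as traced above)
        -> return 3
        f(p=3) -> return 2  (same call as traced above)
      -> return 5
      f(p=4) -> return 3  (same call as traced above)
    -> return 8
    f(p=5) -> return 5  (same call as traced above)
  -> return 13
  f(p=6) -> return 8  (same call as traced above)
-> return 21

calls is incremented once per call, so count the calls in each subtree. Let C(p) = number of calls made by f(p).
C(0) = C(1) = 1 (base case, no recursion); C(p) = 1 + C(p - 1) + C(p - 2) otherwise.
C(2) = 1 + C(1) + C(0) = 1 + 1 + 1 = 3
C(3) = 1 + C(2) + C(1) = 1 + 3 + 1 = 5
C(4) = 1 + C(3) + C(2) = 1 + 5 + 3 = 9
C(5) = 1 + C(4) + C(3) = 1 + 9 + 5 = 15
C(6) = 1 + C(5) + C(4) = 1 + 15 + 9 = 25
C(7) = 1 + C(6) + C(5) = 1 + 25 + 15 = 41
C(8) = 1 + C(7) + C(6) = 1 + 41 + 25 = 67
calls = C(8) = 67

Final answer: 67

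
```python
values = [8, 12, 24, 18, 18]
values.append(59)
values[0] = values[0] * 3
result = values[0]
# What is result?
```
Trace:
  values=[8, 12, 24, 18, 18]
  values=[8, 12, 24, 18, 18, 59]
  values=[24, 12, 24, 18, 18, 59]
  values=[24, 12, 24, 18, 18, 59], result=24

Final answer: 24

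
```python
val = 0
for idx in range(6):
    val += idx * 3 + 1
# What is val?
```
Trace:
  val=0
  val=1, idx=0
  val=5, idx=1
  val=12, idx=2
  val=22, idx=3
  val=35, idx=4
  val=51, idx=5

Final answer: 51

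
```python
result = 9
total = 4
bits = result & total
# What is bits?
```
Trace:
  result=9
  result=9, total=4
  result=9, total=4, bits=0

Final answer: 0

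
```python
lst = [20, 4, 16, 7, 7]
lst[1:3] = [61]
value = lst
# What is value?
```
Trace:
  lst=[20, 4, 16, 7, 7]
  lst=[20, 61, 7, 7]
  lst=[20, 61, 7, 7], value=[20, 61, 7, 7]

Final answer: [20, 61, 7, 7]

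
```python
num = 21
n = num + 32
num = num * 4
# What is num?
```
Trace:
  num=21
  num=21, n=53
  num=84, n=53

Final answer: 84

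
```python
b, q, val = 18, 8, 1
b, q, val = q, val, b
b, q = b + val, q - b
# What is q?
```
Trace:
  b=18, q=8, val=1
  b=8, q=1, val=18
  b=26, q=-7, val=18

Final answer: -7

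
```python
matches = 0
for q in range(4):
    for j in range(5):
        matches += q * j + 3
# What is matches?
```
Trace:
  matches=0
  matches=3, q=0, j=0
  matches=6, q=0, j=1
  matches=9, q=0, j=2
  matches=12, q=0, j=3
  matches=15, q=0, j=4
  matches=18, q=1, j=0
  matches=22, q=1, j=1
  matches=27, q=1, j=2
  matches=33, q=1, j=3
  matches=40, q=1, j=4
  matches=43, q=2, j=0
  matches=48, q=2, j=1
  matches=55, q=2, j=2
  matches=64, q=2, j=3
  matches=75, q=2, j=4
  matches=78, q=3, j=0
  matches=84, q=3, j=1
  matches=93, q=3, j=2
  matches=105, q=3, j=3
  matches=120, q=3, j=4

Final answer: 120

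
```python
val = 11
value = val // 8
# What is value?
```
Trace:
  val=11
  val=11, value=1

Final answer: 1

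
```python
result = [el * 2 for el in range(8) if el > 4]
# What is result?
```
Trace:
  el=0
  el=1
  el=2
  el=3
  el=4
  el=5
  el=6
  el=7
  result=[10, 12, 14]

Final answer: [10, 12, 14]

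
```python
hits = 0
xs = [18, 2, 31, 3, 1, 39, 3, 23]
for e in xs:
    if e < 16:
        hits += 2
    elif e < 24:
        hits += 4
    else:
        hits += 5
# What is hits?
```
Trace:
  hits=0
  hits=4, e=18
  hits=6, e=2
  hits=11, e=31
  hits=13, e=3
  hits=15, e=1
  hits=20, e=39
  hits=22, e=3
  hits=26, e=23

Final answer: 26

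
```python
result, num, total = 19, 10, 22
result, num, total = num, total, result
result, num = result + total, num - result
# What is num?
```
Trace:
  result=19, num=10, total=22
  result=10, num=22, total=19
  result=29, num=12, total=19

Final answer: 12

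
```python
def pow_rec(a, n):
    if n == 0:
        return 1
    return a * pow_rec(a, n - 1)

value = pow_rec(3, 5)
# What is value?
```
Call trace:
pow_rec(a=3, n=5)
  pow_rec(a=3, n=4)
    pow_rec(a=3, n=3)
      pow_rec(a=3, n=2)
        pow_rec(a=3, n=1)
          pow_rec(a=3, n=0)
          -> return 1
        -> return 3
      -> return 9
    -> return 27
  -> return 81
-> return 243

Final answer: 243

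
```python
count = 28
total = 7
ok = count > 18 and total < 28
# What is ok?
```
Trace:
  count=28
  count=28, total=7
  count=28, total=7, ok=True

Final answer: True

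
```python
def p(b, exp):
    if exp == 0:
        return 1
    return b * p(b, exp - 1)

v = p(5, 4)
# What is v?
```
Call trace:
p(b=5, exp=4)
  p(b=5, exp=3)
    p(b=5, exp=2)
      p(b=5, exp=1)
        p(b=5, exp=0)
        -> return 1
      -> return 5
    -> return 25
  -> return 125
-> return 625

Final answer: 625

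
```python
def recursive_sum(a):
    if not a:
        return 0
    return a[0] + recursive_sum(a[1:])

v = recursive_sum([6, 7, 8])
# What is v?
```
Call trace:
recursive_sum(a=[6, 7, 8])
  recursive_sum(a=[7, 8])
    recursive_sum(a=[8])
      recursive_sum(a=[])
      -> return 0
    -> return 8
  -> return 15
-> return 21

Final answer: 21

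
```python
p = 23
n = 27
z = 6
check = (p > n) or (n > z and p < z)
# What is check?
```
Trace:
  p=23
  p=23, n=27
  p=23, n=27, z=6
  p=23, n=27, z=6, check=False

Final answer: False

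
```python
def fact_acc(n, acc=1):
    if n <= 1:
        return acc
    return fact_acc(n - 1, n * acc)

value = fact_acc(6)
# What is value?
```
Call trace:
fact_acc(n=6, acc=1)
  fact_acc(n=5, acc=6)
    fact_acc(n=4, acc=30)
      fact_acc(n=3, acc=120)
        fact_acc(n=2, acc=360)
          fact_acc(n=1, acc=720)
          -> return 720
        -> return 720
      -> return 720
    -> return 720
  -> return 720
-> return 720

Final answer: 720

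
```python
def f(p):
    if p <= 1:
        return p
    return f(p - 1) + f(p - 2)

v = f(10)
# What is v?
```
Call trace (a repeated sub-call is expanded the first time; later identical calls just restate its return value):
f(p=10)
  f(p=9)
    f(p=8)
      f(p=7)
        f(p=6)
          f(p=5)
            f(p=4)
              f(p=3)
                f(p=2)
                  f(p=1)
                  -> return 1
                  f(p=0)
                  -> return 0
                -> return 1
                f(p=1)
                -> return 1
              -> return 2
              f(p=2) -> return 1  (same call as traced above)
            -> return 3
            f(p=3) -> return 2  (same call as traced above)
          -> return 5
          f(p=4) -> return 3  (same call as traced above)
        -> return 8
        f(p=5) -> return 5  (same call as traced above)
      -> return 13
      f(p=6) -> return 8  (same call as traced above)
    -> return 21
    f(p=7) -> return 13  (same call as traced above)
  -> return 34
  f(p=8) -> return 21  (same call as traced above)
-> return 55

Final answer: 55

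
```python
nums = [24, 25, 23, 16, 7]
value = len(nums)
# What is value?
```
Trace:
  nums=[24, 25, 23, 16, 7]
  nums=[24, 25, 23, 16, 7], value=5

Final answer: 5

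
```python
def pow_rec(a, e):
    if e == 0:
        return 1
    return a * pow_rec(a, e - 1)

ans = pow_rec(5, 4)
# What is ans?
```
Call trace:
pow_rec(a=5, e=4)
  pow_rec(a=5, e=3)
    pow_rec(a=5, e=2)
      pow_rec(a=5, e=1)
        pow_rec(a=5, e=0)
        -> return 1
      -> return 5
    -> return 25
  -> return 125
-> return 625

Final answer: 625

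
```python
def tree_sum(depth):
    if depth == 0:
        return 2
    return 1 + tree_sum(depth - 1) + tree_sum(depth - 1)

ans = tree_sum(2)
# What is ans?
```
Call trace (a repeated sub-call is expanded the first time; later identical calls just restate its return value):
tree_sum(depth=2)
  tree_sum(depth=1)
    tree_sum(depth=0)
    -> return 2
    tree_sum(depth=0)
    -> return 2
  -> return 5
  tree_sum(depth=1) -> return 5  (same call as traced above)
-> return 11

Final answer: 11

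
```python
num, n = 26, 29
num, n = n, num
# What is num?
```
Trace:
  num=26, n=29
  num=29, n=26

Final answer: 29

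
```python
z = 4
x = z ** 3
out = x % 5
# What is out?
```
Trace:
  z=4
  z=4, x=64
  z=4, x=64, out=4

Final answer: 4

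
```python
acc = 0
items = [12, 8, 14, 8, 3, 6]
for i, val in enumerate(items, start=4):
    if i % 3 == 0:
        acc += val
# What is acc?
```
Trace:
  acc=0
  acc=0, i=4, val=12
  acc=0, i=5, val=8
  acc=14, i=6, val=14
  acc=14, i=7, val=8
  acc=14, i=8, val=3
  acc=20, i=9, val=6

Final answer: 20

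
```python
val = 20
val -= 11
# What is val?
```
Trace:
  val=20
  val=9

Final answer: 9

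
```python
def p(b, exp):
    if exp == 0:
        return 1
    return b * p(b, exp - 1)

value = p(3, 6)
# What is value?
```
Call trace:
p(b=3, exp=6)
  p(b=3, exp=5)
    p(b=3, exp=4)
      p(b=3, exp=3)
        p(b=3, exp=2)
          p(b=3, exp=1)
            p(b=3, exp=0)
            -> return 1
          -> return 3
        -> return 9
      -> return 27
    -> return 81
  -> return 243
-> return 729

Final answer: 729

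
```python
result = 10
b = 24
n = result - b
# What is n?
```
Trace:
  result=10
  result=10, b=24
  result=10, b=24, n=-14

Final answer: -14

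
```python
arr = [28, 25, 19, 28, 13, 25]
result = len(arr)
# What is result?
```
Trace:
  arr=[28, 25, 19, 28, 13, 25]
  arr=[28, 25, 19, 28, 13, 25], result=6

Final answer: 6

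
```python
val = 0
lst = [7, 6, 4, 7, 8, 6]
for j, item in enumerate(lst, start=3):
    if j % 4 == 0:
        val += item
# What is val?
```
Trace:
  val=0
  val=0, j=3, item=7
  val=6, j=4, item=6
  val=6, j=5, item=4
  val=6, j=6, item=7
  val=6, j=7, item=8
  val=12, j=8, item=6

Final answer: 12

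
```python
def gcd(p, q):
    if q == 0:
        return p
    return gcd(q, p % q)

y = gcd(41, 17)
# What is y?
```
Call trace:
gcd(p=41, q=17)
  gcd(p=17, q=7)
    gcd(p=7, q=3)
      gcd(p=3, q=1)
        gcd(p=1, q=0)
        -> return 1
      -> return 1
    -> return 1
  -> return 1
-> return 1

Final answer: 1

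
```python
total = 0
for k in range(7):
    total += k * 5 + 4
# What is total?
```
Trace:
  total=0
  total=4, k=0
  total=13, k=1
  total=27, k=2
  total=46, k=3
  total=70, k=4
  total=99, k=5
  total=133, k=6

Final answer: 133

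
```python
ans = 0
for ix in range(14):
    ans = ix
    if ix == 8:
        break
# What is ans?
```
Trace:
  ans=0
  ans=0, ix=0
  ans=1, ix=1
  ans=2, ix=2
  ans=3, ix=3
  ans=4, ix=4
  ans=5, ix=5
  ans=6, ix=6
  ans=7, ix=7
  ans=8, ix=8

Final answer: 8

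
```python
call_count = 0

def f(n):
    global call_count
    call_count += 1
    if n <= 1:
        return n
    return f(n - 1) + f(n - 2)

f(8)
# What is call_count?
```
Call trace (a repeated sub-call is expanded the first time; later identical calls just restate its return value):
f(n=8)
  f(n=7)
    f(n=6)
      f(n=5)
        f(n=4)
          f(n=3)
            f(n=2)
              f(n=1)
              -> return 1
              f(n=0)
              -> return 0
            -> return 1
            f(n=1)
            -> return 1
          -> return 2
          f(n=2) -> return 1  (same call as traced above)
        -> return 3
        f(n=3) -> return 2  (same call as traced above)
      -> return 5
      f(n=4) -> return 3  (same call as traced above)
    -> return 8
    f(n=5) -> return 5  (same call as traced above)
  -> return 13
  f(n=6) -> return 8  (same call as traced above)
-> return 21

call_count is incremented once per call, so count the calls in each subtree. Let C(n) = number of calls made by f(n).
C(0) = C(1) = 1 (base case, no recursion); C(n) = 1 + C(n - 1) + C(n - 2) otherwise.
C(2) = 1 + C(1) + C(0) = 1 + 1 + 1 = 3
C(3) = 1 + C(2) + C(1) = 1 + 3 + 1 = 5
C(4) = 1 + C(3) + C(2) = 1 + 5 + 3 = 9
C(5) = 1 + C(4) + C(3) = 1 + 9 + 5 = 15
C(6) = 1 + C(5) + C(4) = 1 + 15 + 9 = 25
C(7) = 1 + C(6) + C(5) = 1 + 25 + 15 = 41
C(8) = 1 + C(7) + C(6) = 1 + 41 + 25 = 67
call_count = C(8) = 67

Final answer: 67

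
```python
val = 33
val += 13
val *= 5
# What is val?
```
Trace:
  val=33
  val=46
  val=230

Final answer: 230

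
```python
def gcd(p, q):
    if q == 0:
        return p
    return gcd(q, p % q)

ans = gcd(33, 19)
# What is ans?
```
Call trace:
gcd(p=33, q=19)
  gcd(p=19, q=14)
    gcd(p=14, q=5)
      gcd(p=5, q=4)
        gcd(p=4, q=1)
          gcd(p=1, q=0)
          -> return 1
        -> return 1
      -> return 1
    -> return 1
  -> return 1
-> return 1

Final answer: 1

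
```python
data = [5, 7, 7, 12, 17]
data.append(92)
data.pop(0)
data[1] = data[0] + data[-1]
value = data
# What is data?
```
Trace:
  data=[5, 7, 7, 12, 17]
  data=[5, 7, 7, 12, 17, 92]
  data=[7, 7, 12, 17, 92]
  data=[7, 99, 12, 17, 92]
  data=[7, 99, 12, 17, 92], value=[7, 99, 12, 17, 92]

Final answer: [7, 99, 12, 17, 92]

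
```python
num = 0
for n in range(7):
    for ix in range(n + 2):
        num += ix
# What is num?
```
Trace:
  num=0
  num=0, n=0, ix=0
  num=1, n=0, ix=1
  num=1, n=1, ix=0
  num=2, n=1, ix=1
  num=4, n=1, ix=2
  num=4, n=2, ix=0
  num=5, n=2, ix=1
  num=7, n=2, ix=2
  num=10, n=2, ix=3
  num=10, n=3, ix=0
  num=11, n=3, ix=1
  num=13, n=3, ix=2
  num=16, n=3, ix=3
  num=20, n=3, ix=4
  num=20, n=4, ix=0
  num=21, n=4, ix=1
  num=23, n=4, ix=2
  num=26, n=4, ix=3
  num=30, n=4, ix=4
  num=35, n=4, ix=5
  num=35, n=5, ix=0
  num=36, n=5, ix=1
  num=38, n=5, ix=2
  num=41, n=5, ix=3
  num=45, n=5, ix=4
  num=50, n=5, ix=5
  num=56, n=5, ix=6
  num=56, n=6, ix=0
  num=57, n=6, ix=1
  num=59, n=6, ix=2
  num=62, n=6, ix=3
  num=66, n=6, ix=4
  num=71, n=6, ix=5
  num=77, n=6, ix=6
  num=84, n=6, ix=7

Final answer: 84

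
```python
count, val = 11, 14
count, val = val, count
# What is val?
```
Trace:
  count=11, val=14
  count=14, val=11

Final answer: 11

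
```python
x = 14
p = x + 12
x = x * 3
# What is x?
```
Trace:
  x=14
  x=14, p=26
  x=42, p=26

Final answer: 42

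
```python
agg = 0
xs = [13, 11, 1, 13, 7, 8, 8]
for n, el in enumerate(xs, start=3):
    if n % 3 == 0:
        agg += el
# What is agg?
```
Trace:
  agg=0
  agg=13, n=3, el=13
  agg=13, n=4, el=11
  agg=13, n=5, el=1
  agg=26, n=6, el=13
  agg=26, n=7, el=7
  agg=26, n=8, el=8
  agg=34, n=9, el=8

Final answer: 34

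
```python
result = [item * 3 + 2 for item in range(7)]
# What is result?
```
Trace:
  item=0
  item=1
  item=2
  item=3
  item=4
  item=5
  item=6
  result=[2, 5, 8, 11, 14, 17, 20]

Final answer: [2, 5, 8, 11, 14, 17, 20]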